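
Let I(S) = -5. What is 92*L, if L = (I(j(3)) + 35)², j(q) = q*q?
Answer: 82800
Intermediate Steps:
j(q) = q²
L = 900 (L = (-5 + 35)² = 30² = 900)
92*L = 92*900 = 82800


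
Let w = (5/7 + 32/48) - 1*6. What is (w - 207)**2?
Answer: 19749136/441 ≈ 44783.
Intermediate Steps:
w = -97/21 (w = (5*(1/7) + 32*(1/48)) - 6 = (5/7 + 2/3) - 6 = 29/21 - 6 = -97/21 ≈ -4.6190)
(w - 207)**2 = (-97/21 - 207)**2 = (-4444/21)**2 = 19749136/441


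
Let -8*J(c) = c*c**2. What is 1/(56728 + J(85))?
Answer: -8/160301 ≈ -4.9906e-5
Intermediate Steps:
J(c) = -c**3/8 (J(c) = -c*c**2/8 = -c**3/8)
1/(56728 + J(85)) = 1/(56728 - 1/8*85**3) = 1/(56728 - 1/8*614125) = 1/(56728 - 614125/8) = 1/(-160301/8) = -8/160301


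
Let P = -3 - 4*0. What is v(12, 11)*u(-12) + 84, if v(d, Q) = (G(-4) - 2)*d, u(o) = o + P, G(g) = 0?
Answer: 444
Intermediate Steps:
P = -3 (P = -3 + 0 = -3)
u(o) = -3 + o (u(o) = o - 3 = -3 + o)
v(d, Q) = -2*d (v(d, Q) = (0 - 2)*d = -2*d)
v(12, 11)*u(-12) + 84 = (-2*12)*(-3 - 12) + 84 = -24*(-15) + 84 = 360 + 84 = 444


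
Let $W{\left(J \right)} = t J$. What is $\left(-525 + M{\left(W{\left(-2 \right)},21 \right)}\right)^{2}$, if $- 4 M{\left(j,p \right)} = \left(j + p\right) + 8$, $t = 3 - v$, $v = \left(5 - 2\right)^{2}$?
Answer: $\frac{4583881}{16} \approx 2.8649 \cdot 10^{5}$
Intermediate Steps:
$v = 9$ ($v = 3^{2} = 9$)
$t = -6$ ($t = 3 - 9 = -6$)
$W{\left(J \right)} = - 6 J$
$M{\left(j,p \right)} = -2 - \frac{j}{4} - \frac{p}{4}$ ($M{\left(j,p \right)} = - \frac{\left(j + p\right) + 8}{4} = - \frac{8 + j + p}{4} = -2 - \frac{j}{4} - \frac{p}{4}$)
$\left(-525 + M{\left(W{\left(-2 \right)},21 \right)}\right)^{2} = \left(-525 - \left(\frac{29}{4} + \frac{1}{4} \left(-6\right) \left(-2\right)\right)\right)^{2} = \left(-525 - \frac{41}{4}\right)^{2} = \left(- \frac{2141}{4}\right)^{2} = \frac{4583881}{16}$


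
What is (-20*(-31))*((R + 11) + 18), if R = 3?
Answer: 19840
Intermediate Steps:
(-20*(-31))*((R + 11) + 18) = (-20*(-31))*((3 + 11) + 18) = 620*(14 + 18) = 620*32 = 19840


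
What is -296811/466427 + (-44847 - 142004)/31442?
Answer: -96484682839/14665397734 ≈ -6.5791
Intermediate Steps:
-296811/466427 + (-44847 - 142004)/31442 = -296811*1/466427 - 186851*1/31442 = -296811/466427 - 186851/31442 = -96484682839/14665397734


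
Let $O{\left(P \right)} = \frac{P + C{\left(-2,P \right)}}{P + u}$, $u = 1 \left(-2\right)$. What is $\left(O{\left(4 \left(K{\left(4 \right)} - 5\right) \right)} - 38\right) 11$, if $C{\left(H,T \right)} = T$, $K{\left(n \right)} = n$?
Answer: $- \frac{1210}{3} \approx -403.33$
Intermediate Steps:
$u = -2$
$O{\left(P \right)} = \frac{2 P}{-2 + P}$ ($O{\left(P \right)} = \frac{P + P}{P - 2} = \frac{2 P}{-2 + P}$)
$\left(O{\left(4 \left(K{\left(4 \right)} - 5\right) \right)} - 38\right) 11 = \left(\frac{2 \cdot 4 \left(4 - 5\right)}{-2 + 4 \left(4 - 5\right)} - 38\right) 11 = \left(\frac{2 \cdot 4 \left(-1\right)}{-2 + 4 \left(-1\right)} - 38\right) 11 = \left(2 \left(-4\right) \frac{1}{-2 - 4} - 38\right) 11 = \left(2 \left(-4\right) \frac{1}{-6} - 38\right) 11 = \left(2 \left(-4\right) \left(- \frac{1}{6}\right) - 38\right) 11 = \left(\frac{4}{3} - 38\right) 11 = \left(- \frac{110}{3}\right) 11 = - \frac{1210}{3}$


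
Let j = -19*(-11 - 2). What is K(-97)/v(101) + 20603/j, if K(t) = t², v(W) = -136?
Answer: 477985/33592 ≈ 14.229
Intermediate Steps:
j = 247 (j = -19*(-13) = 247)
K(-97)/v(101) + 20603/j = (-97)²/(-136) + 20603/247 = 9409*(-1/136) + 20603*(1/247) = -9409/136 + 20603/247 = 477985/33592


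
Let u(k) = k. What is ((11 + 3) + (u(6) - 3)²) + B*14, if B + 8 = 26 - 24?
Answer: -61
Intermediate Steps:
B = -6 (B = -8 + (26 - 24) = -8 + 2 = -6)
((11 + 3) + (u(6) - 3)²) + B*14 = ((11 + 3) + (6 - 3)²) - 6*14 = (14 + 3²) - 84 = (14 + 9) - 84 = 23 - 84 = -61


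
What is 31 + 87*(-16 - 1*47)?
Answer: -5450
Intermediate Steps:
31 + 87*(-16 - 1*47) = 31 + 87*(-16 - 47) = 31 + 87*(-63) = 31 - 5481 = -5450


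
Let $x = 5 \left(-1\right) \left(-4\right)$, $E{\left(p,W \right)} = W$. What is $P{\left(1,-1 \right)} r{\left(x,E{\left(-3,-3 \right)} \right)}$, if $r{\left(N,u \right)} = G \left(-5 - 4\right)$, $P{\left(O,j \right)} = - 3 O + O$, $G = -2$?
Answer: $-36$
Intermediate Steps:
$P{\left(O,j \right)} = - 2 O$
$x = 20$ ($x = \left(-5\right) \left(-4\right) = 20$)
$r{\left(N,u \right)} = 18$ ($r{\left(N,u \right)} = - 2 \left(-5 - 4\right) = \left(-2\right) \left(-9\right) = 18$)
$P{\left(1,-1 \right)} r{\left(x,E{\left(-3,-3 \right)} \right)} = \left(-2\right) 1 \cdot 18 = \left(-2\right) 18 = -36$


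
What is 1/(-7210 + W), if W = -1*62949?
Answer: -1/70159 ≈ -1.4253e-5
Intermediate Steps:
W = -62949
1/(-7210 + W) = 1/(-7210 - 62949) = 1/(-70159) = -1/70159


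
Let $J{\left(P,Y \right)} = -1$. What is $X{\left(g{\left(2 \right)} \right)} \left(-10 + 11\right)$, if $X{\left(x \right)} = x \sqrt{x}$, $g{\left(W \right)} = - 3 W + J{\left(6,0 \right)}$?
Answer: $- 7 i \sqrt{7} \approx - 18.52 i$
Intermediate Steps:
$g{\left(W \right)} = -1 - 3 W$ ($g{\left(W \right)} = - 3 W - 1 = -1 - 3 W$)
$X{\left(x \right)} = x^{\frac{3}{2}}$
$X{\left(g{\left(2 \right)} \right)} \left(-10 + 11\right) = \left(-1 - 6\right)^{\frac{3}{2}} \left(-10 + 11\right) = \left(-1 - 6\right)^{\frac{3}{2}} \cdot 1 = \left(-7\right)^{\frac{3}{2}} \cdot 1 = - 7 i \sqrt{7} \cdot 1 = - 7 i \sqrt{7}$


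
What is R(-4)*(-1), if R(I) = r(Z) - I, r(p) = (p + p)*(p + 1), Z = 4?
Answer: -44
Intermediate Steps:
r(p) = 2*p*(1 + p) (r(p) = (2*p)*(1 + p) = 2*p*(1 + p))
R(I) = 40 - I (R(I) = 2*4*(1 + 4) - I = 2*4*5 - I = 40 - I)
R(-4)*(-1) = (40 - 1*(-4))*(-1) = (40 + 4)*(-1) = 44*(-1) = -44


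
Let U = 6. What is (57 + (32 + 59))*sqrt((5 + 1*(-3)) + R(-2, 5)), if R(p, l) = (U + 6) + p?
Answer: 296*sqrt(3) ≈ 512.69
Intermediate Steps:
R(p, l) = 12 + p (R(p, l) = (6 + 6) + p = 12 + p)
(57 + (32 + 59))*sqrt((5 + 1*(-3)) + R(-2, 5)) = (57 + (32 + 59))*sqrt((5 + 1*(-3)) + (12 - 2)) = (57 + 91)*sqrt((5 - 3) + 10) = 148*sqrt(2 + 10) = 148*sqrt(12) = 148*(2*sqrt(3)) = 296*sqrt(3)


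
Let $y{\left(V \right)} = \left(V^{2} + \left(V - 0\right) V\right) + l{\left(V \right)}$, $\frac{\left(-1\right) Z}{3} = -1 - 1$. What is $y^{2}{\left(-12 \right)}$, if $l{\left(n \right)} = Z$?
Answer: $86436$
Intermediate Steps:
$Z = 6$ ($Z = - 3 \left(-1 - 1\right) = \left(-3\right) \left(-2\right) = 6$)
$l{\left(n \right)} = 6$
$y{\left(V \right)} = 6 + 2 V^{2}$ ($y{\left(V \right)} = \left(V^{2} + \left(V - 0\right) V\right) + 6 = \left(V^{2} + \left(V + 0\right) V\right) + 6 = \left(V^{2} + V V\right) + 6 = \left(V^{2} + V^{2}\right) + 6 = 2 V^{2} + 6 = 6 + 2 V^{2}$)
$y^{2}{\left(-12 \right)} = \left(6 + 2 \left(-12\right)^{2}\right)^{2} = \left(6 + 2 \cdot 144\right)^{2} = \left(6 + 288\right)^{2} = 294^{2} = 86436$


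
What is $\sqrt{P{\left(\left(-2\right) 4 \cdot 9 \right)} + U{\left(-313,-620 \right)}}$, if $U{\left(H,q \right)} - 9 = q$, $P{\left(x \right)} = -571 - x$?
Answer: $i \sqrt{1110} \approx 33.317 i$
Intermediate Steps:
$U{\left(H,q \right)} = 9 + q$
$\sqrt{P{\left(\left(-2\right) 4 \cdot 9 \right)} + U{\left(-313,-620 \right)}} = \sqrt{\left(-571 - \left(-2\right) 4 \cdot 9\right) + \left(9 - 620\right)} = \sqrt{\left(-571 - \left(-8\right) 9\right) - 611} = \sqrt{\left(-571 - -72\right) - 611} = \sqrt{\left(-571 + 72\right) - 611} = \sqrt{-499 - 611} = \sqrt{-1110} = i \sqrt{1110}$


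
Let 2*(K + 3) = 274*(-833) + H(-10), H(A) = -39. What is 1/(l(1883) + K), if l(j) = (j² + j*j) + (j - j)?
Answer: 2/13954469 ≈ 1.4332e-7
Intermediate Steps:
K = -228287/2 (K = -3 + (274*(-833) - 39)/2 = -3 + (-228242 - 39)/2 = -3 + (½)*(-228281) = -3 - 228281/2 = -228287/2 ≈ -1.1414e+5)
l(j) = 2*j² (l(j) = (j² + j²) + 0 = 2*j² + 0 = 2*j²)
1/(l(1883) + K) = 1/(2*1883² - 228287/2) = 1/(2*3545689 - 228287/2) = 1/(7091378 - 228287/2) = 1/(13954469/2) = 2/13954469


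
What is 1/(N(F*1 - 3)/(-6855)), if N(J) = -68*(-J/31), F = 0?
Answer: 70835/68 ≈ 1041.7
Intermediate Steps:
N(J) = 68*J/31 (N(J) = -(-68)*J/31 = 68*J/31)
1/(N(F*1 - 3)/(-6855)) = 1/((68*(0*1 - 3)/31)/(-6855)) = 1/((68*(0 - 3)/31)*(-1/6855)) = 1/(((68/31)*(-3))*(-1/6855)) = 1/(-204/31*(-1/6855)) = 1/(68/70835) = 70835/68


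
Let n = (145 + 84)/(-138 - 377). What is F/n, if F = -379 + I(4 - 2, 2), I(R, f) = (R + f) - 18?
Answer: 202395/229 ≈ 883.82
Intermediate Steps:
I(R, f) = -18 + R + f
n = -229/515 (n = 229/(-515) = 229*(-1/515) = -229/515 ≈ -0.44466)
F = -393 (F = -379 + (-18 + (4 - 2) + 2) = -379 + (-18 + 2 + 2) = -379 - 14 = -393)
F/n = -393/(-229/515) = -393*(-515/229) = 202395/229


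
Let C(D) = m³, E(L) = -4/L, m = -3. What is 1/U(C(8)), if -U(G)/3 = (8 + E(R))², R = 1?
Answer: -1/48 ≈ -0.020833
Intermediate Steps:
C(D) = -27 (C(D) = (-3)³ = -27)
U(G) = -48 (U(G) = -3*(8 - 4/1)² = -3*(8 - 4*1)² = -3*(8 - 4)² = -3*4² = -3*16 = -48)
1/U(C(8)) = 1/(-48) = -1/48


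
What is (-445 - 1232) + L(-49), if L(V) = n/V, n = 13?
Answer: -82186/49 ≈ -1677.3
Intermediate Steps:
L(V) = 13/V
(-445 - 1232) + L(-49) = (-445 - 1232) + 13/(-49) = -1677 + 13*(-1/49) = -1677 - 13/49 = -82186/49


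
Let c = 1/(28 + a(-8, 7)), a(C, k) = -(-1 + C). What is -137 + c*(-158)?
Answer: -5227/37 ≈ -141.27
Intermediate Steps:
a(C, k) = 1 - C
c = 1/37 (c = 1/(28 + (1 - 1*(-8))) = 1/(28 + (1 + 8)) = 1/(28 + 9) = 1/37 ≈ 0.027027)
-137 + c*(-158) = -137 + (1/37)*(-158) = -137 - 158/37 = -5227/37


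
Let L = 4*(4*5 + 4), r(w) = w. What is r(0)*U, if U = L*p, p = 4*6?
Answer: 0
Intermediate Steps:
p = 24
L = 96 (L = 4*(20 + 4) = 4*24 = 96)
U = 2304 (U = 96*24 = 2304)
r(0)*U = 0*2304 = 0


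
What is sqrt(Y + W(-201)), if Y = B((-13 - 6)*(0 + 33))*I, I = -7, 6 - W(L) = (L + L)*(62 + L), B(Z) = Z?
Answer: 131*I*sqrt(3) ≈ 226.9*I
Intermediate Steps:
W(L) = 6 - 2*L*(62 + L) (W(L) = 6 - (L + L)*(62 + L) = 6 - 2*L*(62 + L))
Y = 4389 (Y = ((-13 - 6)*(0 + 33))*(-7) = -19*33*(-7) = -627*(-7) = 4389)
sqrt(Y + W(-201)) = sqrt(4389 + (6 - 124*(-201) - 2*(-201)**2)) = sqrt(4389 + (6 + 24924 - 2*40401)) = sqrt(4389 + (6 + 24924 - 80802)) = sqrt(4389 - 55872) = sqrt(-51483) = 131*I*sqrt(3)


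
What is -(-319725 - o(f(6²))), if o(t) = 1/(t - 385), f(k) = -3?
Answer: 124053299/388 ≈ 3.1973e+5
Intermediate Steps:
o(t) = 1/(-385 + t)
-(-319725 - o(f(6²))) = -(-319725 - 1/(-385 - 3)) = -(-319725 - 1/(-388)) = -(-319725 - 1*(-1/388)) = -(-319725 + 1/388) = -1*(-124053299/388) = 124053299/388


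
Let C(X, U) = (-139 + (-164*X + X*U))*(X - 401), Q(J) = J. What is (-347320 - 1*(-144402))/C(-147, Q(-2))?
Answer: 101459/6648062 ≈ 0.015261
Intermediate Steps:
C(X, U) = (-401 + X)*(-139 - 164*X + U*X) (C(X, U) = (-139 + (-164*X + U*X))*(-401 + X) = (-139 - 164*X + U*X)*(-401 + X) = (-401 + X)*(-139 - 164*X + U*X))
(-347320 - 1*(-144402))/C(-147, Q(-2)) = (-347320 - 1*(-144402))/(55739 - 164*(-147)² + 65625*(-147) - 2*(-147)² - 401*(-2)*(-147)) = (-347320 + 144402)/(55739 - 164*21609 - 9646875 - 2*21609 - 117894) = -202918/(55739 - 3543876 - 9646875 - 43218 - 117894) = -202918/(-13296124) = -202918*(-1/13296124) = 101459/6648062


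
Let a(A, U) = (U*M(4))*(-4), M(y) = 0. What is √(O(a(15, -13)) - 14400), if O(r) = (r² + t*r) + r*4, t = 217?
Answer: 120*I ≈ 120.0*I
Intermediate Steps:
a(A, U) = 0 (a(A, U) = (U*0)*(-4) = 0*(-4) = 0)
O(r) = r² + 221*r (O(r) = (r² + 217*r) + r*4 = (r² + 217*r) + 4*r = r² + 221*r)
√(O(a(15, -13)) - 14400) = √(0*(221 + 0) - 14400) = √(0*221 - 14400) = √(0 - 14400) = √(-14400) = 120*I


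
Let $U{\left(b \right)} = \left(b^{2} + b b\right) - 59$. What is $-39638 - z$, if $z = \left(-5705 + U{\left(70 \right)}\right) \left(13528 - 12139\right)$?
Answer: $-5645642$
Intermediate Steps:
$U{\left(b \right)} = -59 + 2 b^{2}$ ($U{\left(b \right)} = \left(b^{2} + b^{2}\right) - 59 = 2 b^{2} - 59 = -59 + 2 b^{2}$)
$z = 5606004$ ($z = \left(-5705 - \left(59 - 2 \cdot 70^{2}\right)\right) \left(13528 - 12139\right) = \left(-5705 + \left(-59 + 2 \cdot 4900\right)\right) 1389 = \left(-5705 + \left(-59 + 9800\right)\right) 1389 = \left(-5705 + 9741\right) 1389 = 4036 \cdot 1389 = 5606004$)
$-39638 - z = -39638 - 5606004 = -5645642$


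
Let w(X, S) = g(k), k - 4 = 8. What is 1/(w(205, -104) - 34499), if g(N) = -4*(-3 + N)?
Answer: -1/34535 ≈ -2.8956e-5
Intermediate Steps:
k = 12 (k = 4 + 8 = 12)
g(N) = 12 - 4*N
w(X, S) = -36 (w(X, S) = 12 - 4*12 = 12 - 48 = -36)
1/(w(205, -104) - 34499) = 1/(-36 - 34499) = 1/(-34535) = -1/34535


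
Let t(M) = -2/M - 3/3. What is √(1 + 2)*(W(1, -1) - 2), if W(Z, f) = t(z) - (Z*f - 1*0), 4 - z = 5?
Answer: 0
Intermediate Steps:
z = -1 (z = 4 - 1*5 = 4 - 5 = -1)
t(M) = -1 - 2/M (t(M) = -2/M - 3*⅓ = -2/M - 1 = -1 - 2/M)
W(Z, f) = 1 - Z*f (W(Z, f) = (-2 - 1*(-1))/(-1) - (Z*f - 1*0) = -(-2 + 1) - (Z*f + 0) = -1*(-1) - Z*f = 1 - Z*f)
√(1 + 2)*(W(1, -1) - 2) = √(1 + 2)*((1 - 1*1*(-1)) - 2) = √3*((1 + 1) - 2) = √3*(2 - 2) = √3*0 = 0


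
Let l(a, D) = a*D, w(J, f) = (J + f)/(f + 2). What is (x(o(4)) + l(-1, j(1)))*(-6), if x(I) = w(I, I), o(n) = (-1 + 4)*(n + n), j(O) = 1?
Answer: -66/13 ≈ -5.0769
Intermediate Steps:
o(n) = 6*n (o(n) = 3*(2*n) = 6*n)
w(J, f) = (J + f)/(2 + f)
x(I) = 2*I/(2 + I) (x(I) = (I + I)/(2 + I) = (2*I)/(2 + I) = 2*I/(2 + I))
l(a, D) = D*a
(x(o(4)) + l(-1, j(1)))*(-6) = (2*(6*4)/(2 + 6*4) + 1*(-1))*(-6) = (2*24/(2 + 24) - 1)*(-6) = (2*24/26 - 1)*(-6) = (2*24*(1/26) - 1)*(-6) = (24/13 - 1)*(-6) = (11/13)*(-6) = -66/13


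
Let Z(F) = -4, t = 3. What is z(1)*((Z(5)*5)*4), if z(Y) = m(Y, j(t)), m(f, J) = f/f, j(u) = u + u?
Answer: -80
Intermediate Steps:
j(u) = 2*u
m(f, J) = 1
z(Y) = 1
z(1)*((Z(5)*5)*4) = 1*(-4*5*4) = 1*(-20*4) = 1*(-80) = -80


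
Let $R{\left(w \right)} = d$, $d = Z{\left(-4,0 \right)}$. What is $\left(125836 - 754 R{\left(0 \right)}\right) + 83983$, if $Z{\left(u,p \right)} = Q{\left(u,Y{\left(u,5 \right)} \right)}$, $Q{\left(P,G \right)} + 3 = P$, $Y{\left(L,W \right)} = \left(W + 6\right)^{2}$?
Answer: $215097$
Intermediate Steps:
$Y{\left(L,W \right)} = \left(6 + W\right)^{2}$
$Q{\left(P,G \right)} = -3 + P$
$Z{\left(u,p \right)} = -3 + u$
$d = -7$ ($d = -3 - 4 = -7$)
$R{\left(w \right)} = -7$
$\left(125836 - 754 R{\left(0 \right)}\right) + 83983 = \left(125836 - -5278\right) + 83983 = \left(125836 + 5278\right) + 83983 = 131114 + 83983 = 215097$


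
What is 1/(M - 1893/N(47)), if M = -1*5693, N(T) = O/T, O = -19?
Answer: -19/19196 ≈ -0.00098979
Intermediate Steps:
N(T) = -19/T
M = -5693
1/(M - 1893/N(47)) = 1/(-5693 - 1893/((-19/47))) = 1/(-5693 - 1893/((-19*1/47))) = 1/(-5693 - 1893/(-19/47)) = 1/(-5693 - 1893*(-47/19)) = 1/(-5693 + 88971/19) = 1/(-19196/19) = -19/19196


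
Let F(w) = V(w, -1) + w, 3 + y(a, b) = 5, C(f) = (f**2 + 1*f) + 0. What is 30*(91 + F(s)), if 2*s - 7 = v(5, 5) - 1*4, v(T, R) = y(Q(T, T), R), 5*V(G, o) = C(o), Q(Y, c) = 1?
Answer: 2805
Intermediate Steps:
C(f) = f + f**2 (C(f) = (f**2 + f) + 0 = (f + f**2) + 0 = f + f**2)
y(a, b) = 2 (y(a, b) = -3 + 5 = 2)
V(G, o) = o*(1 + o)/5 (V(G, o) = (o*(1 + o))/5 = o*(1 + o)/5)
v(T, R) = 2
s = 5/2 (s = 7/2 + (2 - 1*4)/2 = 7/2 + (2 - 4)/2 = 7/2 + (1/2)*(-2) = 7/2 - 1 = 5/2 ≈ 2.5000)
F(w) = w (F(w) = (1/5)*(-1)*(1 - 1) + w = (1/5)*(-1)*0 + w = 0 + w = w)
30*(91 + F(s)) = 30*(91 + 5/2) = 30*(187/2) = 2805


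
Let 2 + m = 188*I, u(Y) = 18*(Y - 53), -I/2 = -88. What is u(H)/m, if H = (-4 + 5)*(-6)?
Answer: -531/16543 ≈ -0.032098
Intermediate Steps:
H = -6 (H = 1*(-6) = -6)
I = 176 (I = -2*(-88) = 176)
u(Y) = -954 + 18*Y (u(Y) = 18*(-53 + Y) = -954 + 18*Y)
m = 33086 (m = -2 + 188*176 = -2 + 33088 = 33086)
u(H)/m = (-954 + 18*(-6))/33086 = (-954 - 108)*(1/33086) = -1062*1/33086 = -531/16543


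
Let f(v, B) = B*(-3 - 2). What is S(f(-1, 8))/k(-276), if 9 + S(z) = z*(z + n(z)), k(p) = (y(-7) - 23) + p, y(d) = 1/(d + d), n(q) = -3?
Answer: -23954/4187 ≈ -5.7210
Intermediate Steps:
y(d) = 1/(2*d)
k(p) = -323/14 + p (k(p) = ((½)/(-7) - 23) + p = ((½)*(-⅐) - 23) + p = (-1/14 - 23) + p = -323/14 + p)
f(v, B) = -5*B (f(v, B) = B*(-5) = -5*B)
S(z) = -9 + z*(-3 + z) (S(z) = -9 + z*(z - 3) = -9 + z*(-3 + z))
S(f(-1, 8))/k(-276) = (-9 + (-5*8)² - (-15)*8)/(-323/14 - 276) = (-9 + (-40)² - 3*(-40))/(-4187/14) = (-9 + 1600 + 120)*(-14/4187) = 1711*(-14/4187) = -23954/4187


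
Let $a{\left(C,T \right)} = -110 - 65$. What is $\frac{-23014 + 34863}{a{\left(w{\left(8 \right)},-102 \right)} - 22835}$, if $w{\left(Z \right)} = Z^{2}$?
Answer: $- \frac{11849}{23010} \approx -0.51495$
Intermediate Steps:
$a{\left(C,T \right)} = -175$ ($a{\left(C,T \right)} = -110 - 65 = -175$)
$\frac{-23014 + 34863}{a{\left(w{\left(8 \right)},-102 \right)} - 22835} = \frac{-23014 + 34863}{-175 - 22835} = \frac{11849}{-23010} = 11849 \left(- \frac{1}{23010}\right) = - \frac{11849}{23010}$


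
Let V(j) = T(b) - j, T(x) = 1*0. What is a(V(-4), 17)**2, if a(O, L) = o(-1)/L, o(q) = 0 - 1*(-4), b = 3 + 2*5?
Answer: 16/289 ≈ 0.055363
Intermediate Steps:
b = 13 (b = 3 + 10 = 13)
o(q) = 4 (o(q) = 0 + 4 = 4)
T(x) = 0
V(j) = -j (V(j) = 0 - j = -j)
a(O, L) = 4/L
a(V(-4), 17)**2 = (4/17)**2 = 16/289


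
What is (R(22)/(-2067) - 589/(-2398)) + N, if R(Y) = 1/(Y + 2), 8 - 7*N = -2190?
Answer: 18691325845/59479992 ≈ 314.25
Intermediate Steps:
N = 314 (N = 8/7 - ⅐*(-2190) = 8/7 + 2190/7 = 314)
R(Y) = 1/(2 + Y)
(R(22)/(-2067) - 589/(-2398)) + N = (1/((2 + 22)*(-2067)) - 589/(-2398)) + 314 = (-1/2067/24 - 589*(-1/2398)) + 314 = ((1/24)*(-1/2067) + 589/2398) + 314 = (-1/49608 + 589/2398) + 314 = 14608357/59479992 + 314 = 18691325845/59479992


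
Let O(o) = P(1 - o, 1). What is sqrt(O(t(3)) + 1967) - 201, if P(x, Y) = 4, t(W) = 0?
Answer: -201 + 3*sqrt(219) ≈ -156.60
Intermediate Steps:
O(o) = 4
sqrt(O(t(3)) + 1967) - 201 = sqrt(4 + 1967) - 201 = sqrt(1971) - 201 = 3*sqrt(219) - 201 = -201 + 3*sqrt(219)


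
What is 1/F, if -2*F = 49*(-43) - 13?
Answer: 1/1060 ≈ 0.00094340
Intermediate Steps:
F = 1060 (F = -(49*(-43) - 13)/2 = -(-2107 - 13)/2 = -½*(-2120) = 1060)
1/F = 1/1060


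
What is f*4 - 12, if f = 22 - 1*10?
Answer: 36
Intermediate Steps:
f = 12 (f = 22 - 10 = 12)
f*4 - 12 = 12*4 - 12 = 48 - 12 = 36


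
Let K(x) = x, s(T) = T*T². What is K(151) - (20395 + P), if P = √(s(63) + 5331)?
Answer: -20244 - √255378 ≈ -20749.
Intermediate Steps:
s(T) = T³
P = √255378 (P = √(63³ + 5331) = √(250047 + 5331) = √255378 ≈ 505.35)
K(151) - (20395 + P) = 151 - (20395 + √255378) = 151 + (-20395 - √255378) = -20244 - √255378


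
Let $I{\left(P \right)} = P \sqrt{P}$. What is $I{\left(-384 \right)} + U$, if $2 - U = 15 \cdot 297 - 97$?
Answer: $-4356 - 3072 i \sqrt{6} \approx -4356.0 - 7524.8 i$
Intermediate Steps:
$U = -4356$ ($U = 2 - \left(15 \cdot 297 - 97\right) = 2 - \left(4455 - 97\right) = 2 - 4358 = -4356$)
$I{\left(P \right)} = P^{\frac{3}{2}}$
$I{\left(-384 \right)} + U = \left(-384\right)^{\frac{3}{2}} - 4356 = - 3072 i \sqrt{6} - 4356 = -4356 - 3072 i \sqrt{6}$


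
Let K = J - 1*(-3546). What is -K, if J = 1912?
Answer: -5458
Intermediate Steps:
K = 5458 (K = 1912 - 1*(-3546) = 1912 + 3546 = 5458)
-K = -1*5458 = -5458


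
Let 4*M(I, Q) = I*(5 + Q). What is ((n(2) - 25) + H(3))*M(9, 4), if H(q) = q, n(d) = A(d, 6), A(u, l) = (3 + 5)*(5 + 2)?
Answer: 1377/2 ≈ 688.50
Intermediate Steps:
A(u, l) = 56 (A(u, l) = 8*7 = 56)
n(d) = 56
M(I, Q) = I*(5 + Q)/4 (M(I, Q) = (I*(5 + Q))/4 = I*(5 + Q)/4)
((n(2) - 25) + H(3))*M(9, 4) = ((56 - 25) + 3)*((¼)*9*(5 + 4)) = (31 + 3)*((¼)*9*9) = 34*(81/4) = 1377/2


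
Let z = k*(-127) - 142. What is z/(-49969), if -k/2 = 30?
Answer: -7478/49969 ≈ -0.14965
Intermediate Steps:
k = -60 (k = -2*30 = -60)
z = 7478 (z = -60*(-127) - 142 = 7620 - 142 = 7478)
z/(-49969) = 7478/(-49969) = 7478*(-1/49969) = -7478/49969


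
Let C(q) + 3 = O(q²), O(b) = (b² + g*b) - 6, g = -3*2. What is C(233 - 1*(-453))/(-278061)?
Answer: -221457771631/278061 ≈ -7.9644e+5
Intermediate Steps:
g = -6
O(b) = -6 + b² - 6*b (O(b) = (b² - 6*b) - 6 = -6 + b² - 6*b)
C(q) = -9 + q⁴ - 6*q² (C(q) = -3 + (-6 + (q²)² - 6*q²) = -3 + (-6 + q⁴ - 6*q²) = -9 + q⁴ - 6*q²)
C(233 - 1*(-453))/(-278061) = (-9 + (233 - 1*(-453))⁴ - 6*(233 - 1*(-453))²)/(-278061) = (-9 + (233 + 453)⁴ - 6*(233 + 453)²)*(-1/278061) = (-9 + 686⁴ - 6*686²)*(-1/278061) = (-9 + 221460595216 - 6*470596)*(-1/278061) = (-9 + 221460595216 - 2823576)*(-1/278061) = 221457771631*(-1/278061) = -221457771631/278061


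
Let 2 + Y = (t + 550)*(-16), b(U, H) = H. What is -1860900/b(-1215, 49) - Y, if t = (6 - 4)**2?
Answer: -1426466/49 ≈ -29112.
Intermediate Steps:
t = 4 (t = 2**2 = 4)
Y = -8866 (Y = -2 + (4 + 550)*(-16) = -2 + 554*(-16) = -2 - 8864 = -8866)
-1860900/b(-1215, 49) - Y = -1860900/49 - 1*(-8866) = -1860900/49 + 8866 = -1426466/49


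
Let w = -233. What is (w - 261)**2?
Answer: 244036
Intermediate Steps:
(w - 261)**2 = (-233 - 261)**2 = (-494)**2 = 244036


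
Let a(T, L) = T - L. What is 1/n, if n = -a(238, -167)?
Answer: -1/405 ≈ -0.0024691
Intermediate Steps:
n = -405 (n = -(238 - 1*(-167)) = -(238 + 167) = -1*405 = -405)
1/n = 1/(-405) = -1/405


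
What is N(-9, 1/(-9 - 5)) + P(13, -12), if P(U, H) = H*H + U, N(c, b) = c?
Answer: 148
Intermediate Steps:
P(U, H) = U + H² (P(U, H) = H² + U = U + H²)
N(-9, 1/(-9 - 5)) + P(13, -12) = -9 + (13 + (-12)²) = -9 + (13 + 144) = -9 + 157 = 148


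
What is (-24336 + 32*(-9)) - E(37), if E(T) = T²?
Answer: -25993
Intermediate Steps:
(-24336 + 32*(-9)) - E(37) = (-24336 + 32*(-9)) - 1*37² = (-24336 - 288) - 1*1369 = -24624 - 1369 = -25993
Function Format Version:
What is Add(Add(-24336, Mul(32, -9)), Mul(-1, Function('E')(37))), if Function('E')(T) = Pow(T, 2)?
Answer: -25993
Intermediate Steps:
Add(Add(-24336, Mul(32, -9)), Mul(-1, Function('E')(37))) = Add(Add(-24336, Mul(32, -9)), Mul(-1, Pow(37, 2))) = Add(Add(-24336, -288), Mul(-1, 1369)) = Add(-24624, -1369) = -25993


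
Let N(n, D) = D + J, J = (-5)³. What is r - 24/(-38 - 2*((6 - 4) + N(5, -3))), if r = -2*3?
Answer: -654/107 ≈ -6.1122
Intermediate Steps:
J = -125
r = -6
N(n, D) = -125 + D (N(n, D) = D - 125 = -125 + D)
r - 24/(-38 - 2*((6 - 4) + N(5, -3))) = -6 - 24/(-38 - 2*((6 - 4) + (-125 - 3))) = -6 - 24/(-38 - 2*(2 - 128)) = -6 - 24/(-38 - 2*(-126)) = -6 - 24/(-38 + 252) = -6 - 24/214 = -6 + (1/214)*(-24) = -6 - 12/107 = -654/107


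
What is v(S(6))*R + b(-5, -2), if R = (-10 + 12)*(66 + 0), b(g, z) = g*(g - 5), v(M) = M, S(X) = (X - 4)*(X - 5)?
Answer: 314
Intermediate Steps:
S(X) = (-5 + X)*(-4 + X) (S(X) = (-4 + X)*(-5 + X) = (-5 + X)*(-4 + X))
b(g, z) = g*(-5 + g)
R = 132 (R = 2*66 = 132)
v(S(6))*R + b(-5, -2) = (20 + 6² - 9*6)*132 - 5*(-5 - 5) = (20 + 36 - 54)*132 - 5*(-10) = 2*132 + 50 = 264 + 50 = 314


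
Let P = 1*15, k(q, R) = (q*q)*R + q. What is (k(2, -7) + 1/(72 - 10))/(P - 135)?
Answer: 537/2480 ≈ 0.21653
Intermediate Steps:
k(q, R) = q + R*q**2 (k(q, R) = q**2*R + q = R*q**2 + q = q + R*q**2)
P = 15
(k(2, -7) + 1/(72 - 10))/(P - 135) = (2*(1 - 7*2) + 1/(72 - 10))/(15 - 135) = (2*(1 - 14) + 1/62)/(-120) = (2*(-13) + 1/62)*(-1/120) = (-26 + 1/62)*(-1/120) = -1611/62*(-1/120) = 537/2480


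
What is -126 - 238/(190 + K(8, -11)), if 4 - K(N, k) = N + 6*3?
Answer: -1529/12 ≈ -127.42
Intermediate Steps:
K(N, k) = -14 - N (K(N, k) = 4 - (N + 6*3) = 4 - (N + 18) = 4 - (18 + N) = 4 + (-18 - N) = -14 - N)
-126 - 238/(190 + K(8, -11)) = -126 - 238/(190 + (-14 - 1*8)) = -126 - 238/(190 + (-14 - 8)) = -126 - 238/(190 - 22) = -126 - 238/168 = -126 - 238*1/168 = -126 - 17/12 = -1529/12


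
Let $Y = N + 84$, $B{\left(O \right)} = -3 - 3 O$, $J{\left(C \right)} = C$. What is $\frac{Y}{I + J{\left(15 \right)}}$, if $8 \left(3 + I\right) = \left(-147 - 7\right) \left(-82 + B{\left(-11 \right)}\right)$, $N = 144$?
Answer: $\frac{228}{1013} \approx 0.22507$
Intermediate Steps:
$I = 998$ ($I = -3 + \frac{\left(-147 - 7\right) \left(-82 - -30\right)}{8} = -3 + \frac{\left(-154\right) \left(-82 + \left(-3 + 33\right)\right)}{8} = -3 + \frac{\left(-154\right) \left(-82 + 30\right)}{8} = -3 + \frac{\left(-154\right) \left(-52\right)}{8} = -3 + \frac{1}{8} \cdot 8008 = -3 + 1001 = 998$)
$Y = 228$ ($Y = 144 + 84 = 228$)
$\frac{Y}{I + J{\left(15 \right)}} = \frac{1}{998 + 15} \cdot 228 = \frac{1}{1013} \cdot 228 = \frac{228}{1013}$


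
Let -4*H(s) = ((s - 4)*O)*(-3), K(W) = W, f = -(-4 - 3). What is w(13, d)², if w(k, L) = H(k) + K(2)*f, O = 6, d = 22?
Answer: 11881/4 ≈ 2970.3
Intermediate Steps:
f = 7 (f = -1*(-7) = 7)
H(s) = -18 + 9*s/2 (H(s) = -(s - 4)*6*(-3)/4 = -(-4 + s)*6*(-3)/4 = -(-24 + 6*s)*(-3)/4 = -(72 - 18*s)/4 = -18 + 9*s/2)
w(k, L) = -4 + 9*k/2 (w(k, L) = (-18 + 9*k/2) + 2*7 = (-18 + 9*k/2) + 14 = -4 + 9*k/2)
w(13, d)² = (-4 + (9/2)*13)² = (-4 + 117/2)² = (109/2)² = 11881/4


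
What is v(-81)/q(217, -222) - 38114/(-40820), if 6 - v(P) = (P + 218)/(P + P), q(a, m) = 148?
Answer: 239772661/244675080 ≈ 0.97996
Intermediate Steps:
v(P) = 6 - (218 + P)/(2*P) (v(P) = 6 - (P + 218)/(P + P) = 6 - (218 + P)/(2*P))
v(-81)/q(217, -222) - 38114/(-40820) = (11/2 - 109/(-81))/148 - 38114/(-40820) = (11/2 - 109*(-1/81))*(1/148) - 38114*(-1/40820) = (11/2 + 109/81)*(1/148) + 19057/20410 = (1109/162)*(1/148) + 19057/20410 = 1109/23976 + 19057/20410 = 239772661/244675080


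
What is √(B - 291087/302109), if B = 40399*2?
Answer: √819370358787395/100703 ≈ 284.25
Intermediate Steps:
B = 80798
√(B - 291087/302109) = √(80798 - 291087/302109) = √(80798 - 291087*1/302109) = √(80798 - 97029/100703) = √(8136503965/100703) = √819370358787395/100703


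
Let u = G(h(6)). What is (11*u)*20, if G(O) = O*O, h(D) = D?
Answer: 7920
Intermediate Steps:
G(O) = O**2
u = 36 (u = 6**2 = 36)
(11*u)*20 = (11*36)*20 = 396*20 = 7920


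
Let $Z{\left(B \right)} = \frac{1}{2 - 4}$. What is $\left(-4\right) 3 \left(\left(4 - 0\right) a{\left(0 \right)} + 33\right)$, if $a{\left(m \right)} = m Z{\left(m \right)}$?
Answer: $-396$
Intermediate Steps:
$Z{\left(B \right)} = - \frac{1}{2}$ ($Z{\left(B \right)} = \frac{1}{-2} = - \frac{1}{2}$)
$a{\left(m \right)} = - \frac{m}{2}$ ($a{\left(m \right)} = m \left(- \frac{1}{2}\right) = - \frac{m}{2}$)
$\left(-4\right) 3 \left(\left(4 - 0\right) a{\left(0 \right)} + 33\right) = \left(-4\right) 3 \left(\left(4 - 0\right) \left(\left(- \frac{1}{2}\right) 0\right) + 33\right) = - 12 \left(\left(4 + 0\right) 0 + 33\right) = - 12 \left(4 \cdot 0 + 33\right) = - 12 \left(0 + 33\right) = \left(-12\right) 33 = -396$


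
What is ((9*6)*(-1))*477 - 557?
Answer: -26315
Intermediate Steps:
((9*6)*(-1))*477 - 557 = (54*(-1))*477 - 557 = -54*477 - 557 = -25758 - 557 = -26315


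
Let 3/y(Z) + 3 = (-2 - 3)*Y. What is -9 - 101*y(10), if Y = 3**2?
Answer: -43/16 ≈ -2.6875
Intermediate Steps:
Y = 9
y(Z) = -1/16 (y(Z) = 3/(-3 + (-2 - 3)*9) = 3/(-3 - 5*9) = 3/(-3 - 45) = 3/(-48) = 3*(-1/48) = -1/16)
-9 - 101*y(10) = -9 - 101*(-1/16) = -9 + 101/16 = -43/16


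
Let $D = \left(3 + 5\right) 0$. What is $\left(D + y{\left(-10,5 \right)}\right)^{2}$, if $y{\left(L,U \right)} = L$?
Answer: $100$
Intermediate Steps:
$D = 0$ ($D = 8 \cdot 0 = 0$)
$\left(D + y{\left(-10,5 \right)}\right)^{2} = \left(0 - 10\right)^{2} = \left(-10\right)^{2} = 100$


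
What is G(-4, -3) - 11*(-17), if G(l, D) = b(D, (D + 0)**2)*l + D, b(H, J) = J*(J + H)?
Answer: -32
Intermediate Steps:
b(H, J) = J*(H + J)
G(l, D) = D + l*D**2*(D + D**2) (G(l, D) = ((D + 0)**2*(D + (D + 0)**2))*l + D = (D**2*(D + D**2))*l + D = l*D**2*(D + D**2) + D = D + l*D**2*(D + D**2))
G(-4, -3) - 11*(-17) = -3*(1 - 4*(-3)**2*(1 - 3)) - 11*(-17) = -3*(1 - 4*9*(-2)) + 187 = -3*(1 + 72) + 187 = -3*73 + 187 = -219 + 187 = -32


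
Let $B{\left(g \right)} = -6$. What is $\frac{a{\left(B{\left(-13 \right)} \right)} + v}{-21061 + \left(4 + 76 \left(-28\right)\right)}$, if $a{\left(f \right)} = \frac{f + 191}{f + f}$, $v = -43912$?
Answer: $\frac{527129}{278220} \approx 1.8946$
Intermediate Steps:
$a{\left(f \right)} = \frac{191 + f}{2 f}$
$\frac{a{\left(B{\left(-13 \right)} \right)} + v}{-21061 + \left(4 + 76 \left(-28\right)\right)} = \frac{\frac{191 - 6}{2 \left(-6\right)} - 43912}{-21061 + \left(4 + 76 \left(-28\right)\right)} = \frac{\frac{1}{2} \left(- \frac{1}{6}\right) 185 - 43912}{-21061 + \left(4 - 2128\right)} = \frac{- \frac{185}{12} - 43912}{-21061 - 2124} = - \frac{527129}{12 \left(-23185\right)} = \left(- \frac{527129}{12}\right) \left(- \frac{1}{23185}\right) = \frac{527129}{278220}$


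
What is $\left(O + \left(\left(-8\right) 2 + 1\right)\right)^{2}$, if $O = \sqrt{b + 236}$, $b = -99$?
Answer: $\left(15 - \sqrt{137}\right)^{2} \approx 10.859$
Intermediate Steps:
$O = \sqrt{137}$ ($O = \sqrt{-99 + 236} = \sqrt{137} \approx 11.705$)
$\left(O + \left(\left(-8\right) 2 + 1\right)\right)^{2} = \left(\sqrt{137} + \left(\left(-8\right) 2 + 1\right)\right)^{2} = \left(\sqrt{137} + \left(-16 + 1\right)\right)^{2} = \left(\sqrt{137} - 15\right)^{2} = \left(-15 + \sqrt{137}\right)^{2}$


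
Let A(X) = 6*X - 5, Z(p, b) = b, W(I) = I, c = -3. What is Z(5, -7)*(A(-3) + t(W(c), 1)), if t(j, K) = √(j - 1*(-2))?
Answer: 161 - 7*I ≈ 161.0 - 7.0*I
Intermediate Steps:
t(j, K) = √(2 + j) (t(j, K) = √(j + 2) = √(2 + j))
A(X) = -5 + 6*X
Z(5, -7)*(A(-3) + t(W(c), 1)) = -7*((-5 + 6*(-3)) + √(2 - 3)) = -7*((-5 - 18) + √(-1)) = -7*(-23 + I) = 161 - 7*I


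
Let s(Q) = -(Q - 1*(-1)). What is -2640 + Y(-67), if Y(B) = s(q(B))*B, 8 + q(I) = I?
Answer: -7598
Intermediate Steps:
q(I) = -8 + I
s(Q) = -1 - Q (s(Q) = -(Q + 1) = -(1 + Q) = -1 - Q)
Y(B) = B*(7 - B) (Y(B) = (-1 - (-8 + B))*B = (-1 + (8 - B))*B = (7 - B)*B = B*(7 - B))
-2640 + Y(-67) = -2640 - 67*(7 - 1*(-67)) = -2640 - 67*(7 + 67) = -2640 - 67*74 = -2640 - 4958 = -7598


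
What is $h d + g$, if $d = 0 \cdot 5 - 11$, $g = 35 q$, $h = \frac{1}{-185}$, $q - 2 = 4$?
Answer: $\frac{38861}{185} \approx 210.06$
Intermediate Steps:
$q = 6$ ($q = 2 + 4 = 6$)
$h = - \frac{1}{185} \approx -0.0054054$
$g = 210$ ($g = 35 \cdot 6 = 210$)
$d = -11$ ($d = 0 - 11 = -11$)
$h d + g = \left(- \frac{1}{185}\right) \left(-11\right) + 210 = \frac{11}{185} + 210 = \frac{38861}{185}$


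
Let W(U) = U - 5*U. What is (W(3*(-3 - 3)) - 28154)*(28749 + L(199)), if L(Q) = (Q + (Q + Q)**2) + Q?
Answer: -5266807182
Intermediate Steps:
L(Q) = 2*Q + 4*Q**2 (L(Q) = (Q + (2*Q)**2) + Q = (Q + 4*Q**2) + Q = 2*Q + 4*Q**2)
W(U) = -4*U
(W(3*(-3 - 3)) - 28154)*(28749 + L(199)) = (-12*(-3 - 3) - 28154)*(28749 + 2*199*(1 + 2*199)) = (-12*(-6) - 28154)*(28749 + 2*199*(1 + 398)) = (-4*(-18) - 28154)*(28749 + 2*199*399) = (72 - 28154)*(28749 + 158802) = -28082*187551 = -5266807182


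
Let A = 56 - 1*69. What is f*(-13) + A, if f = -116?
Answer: 1495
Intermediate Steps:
A = -13 (A = 56 - 69 = -13)
f*(-13) + A = -116*(-13) - 13 = 1508 - 13 = 1495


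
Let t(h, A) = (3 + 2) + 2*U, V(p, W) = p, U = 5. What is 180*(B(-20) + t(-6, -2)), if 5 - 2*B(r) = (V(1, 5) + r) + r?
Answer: 6660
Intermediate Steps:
t(h, A) = 15 (t(h, A) = (3 + 2) + 2*5 = 5 + 10 = 15)
B(r) = 2 - r (B(r) = 5/2 - ((1 + r) + r)/2 = 5/2 - (1 + 2*r)/2 = 5/2 + (-1/2 - r) = 2 - r)
180*(B(-20) + t(-6, -2)) = 180*((2 - 1*(-20)) + 15) = 180*((2 + 20) + 15) = 180*(22 + 15) = 180*37 = 6660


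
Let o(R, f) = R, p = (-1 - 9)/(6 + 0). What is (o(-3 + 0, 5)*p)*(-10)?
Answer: -50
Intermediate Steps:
p = -5/3 (p = -10/6 = -10*1/6 = -5/3 ≈ -1.6667)
(o(-3 + 0, 5)*p)*(-10) = ((-3 + 0)*(-5/3))*(-10) = -3*(-5/3)*(-10) = 5*(-10) = -50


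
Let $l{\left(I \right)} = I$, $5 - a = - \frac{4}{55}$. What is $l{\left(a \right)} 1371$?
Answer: $\frac{382509}{55} \approx 6954.7$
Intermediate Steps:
$a = \frac{279}{55}$ ($a = 5 - - \frac{4}{55} = 5 + \frac{4}{55} = \frac{279}{55} \approx 5.0727$)
$l{\left(a \right)} 1371 = \frac{279}{55} \cdot 1371 = \frac{382509}{55}$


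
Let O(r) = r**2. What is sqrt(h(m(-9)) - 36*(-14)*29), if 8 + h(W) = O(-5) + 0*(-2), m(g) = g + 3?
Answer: sqrt(14633) ≈ 120.97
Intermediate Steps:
m(g) = 3 + g
h(W) = 17 (h(W) = -8 + ((-5)**2 + 0*(-2)) = -8 + (25 + 0) = -8 + 25 = 17)
sqrt(h(m(-9)) - 36*(-14)*29) = sqrt(17 - 36*(-14)*29) = sqrt(17 + 504*29) = sqrt(17 + 14616) = sqrt(14633)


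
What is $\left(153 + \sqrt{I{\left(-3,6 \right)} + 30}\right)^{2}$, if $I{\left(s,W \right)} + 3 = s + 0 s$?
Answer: $23433 + 612 \sqrt{6} \approx 24932.0$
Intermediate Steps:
$I{\left(s,W \right)} = -3 + s$ ($I{\left(s,W \right)} = -3 + \left(s + 0 s\right) = -3 + \left(s + 0\right) = -3 + s$)
$\left(153 + \sqrt{I{\left(-3,6 \right)} + 30}\right)^{2} = \left(153 + \sqrt{\left(-3 - 3\right) + 30}\right)^{2} = \left(153 + \sqrt{-6 + 30}\right)^{2} = \left(153 + \sqrt{24}\right)^{2} = \left(153 + 2 \sqrt{6}\right)^{2}$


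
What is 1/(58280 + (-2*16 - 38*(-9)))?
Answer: 1/58590 ≈ 1.7068e-5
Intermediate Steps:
1/(58280 + (-2*16 - 38*(-9))) = 1/(58280 + (-32 + 342)) = 1/(58280 + 310) = 1/58590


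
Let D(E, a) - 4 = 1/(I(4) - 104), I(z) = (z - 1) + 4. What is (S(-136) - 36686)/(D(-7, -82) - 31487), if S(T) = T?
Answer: 1785867/1526926 ≈ 1.1696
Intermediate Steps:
I(z) = 3 + z (I(z) = (-1 + z) + 4 = 3 + z)
D(E, a) = 387/97 (D(E, a) = 4 + 1/((3 + 4) - 104) = 4 + 1/(7 - 104) = 4 + 1/(-97) = 4 - 1/97 = 387/97)
(S(-136) - 36686)/(D(-7, -82) - 31487) = (-136 - 36686)/(387/97 - 31487) = -36822/(-3053852/97) = -36822*(-97/3053852) = 1785867/1526926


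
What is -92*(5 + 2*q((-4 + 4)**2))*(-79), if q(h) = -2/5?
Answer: 152628/5 ≈ 30526.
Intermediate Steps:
q(h) = -2/5 (q(h) = -2*1/5 = -2/5)
-92*(5 + 2*q((-4 + 4)**2))*(-79) = -92*(5 + 2*(-2/5))*(-79) = -92*(5 - 4/5)*(-79) = -92*21/5*(-79) = -1932/5*(-79) = 152628/5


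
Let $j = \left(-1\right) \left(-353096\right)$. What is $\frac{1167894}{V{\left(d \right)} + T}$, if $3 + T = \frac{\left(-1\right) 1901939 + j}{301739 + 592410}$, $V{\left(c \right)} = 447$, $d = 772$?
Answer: $\frac{116030139134}{43939257} \approx 2640.7$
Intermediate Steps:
$j = 353096$
$T = - \frac{4231290}{894149}$ ($T = -3 + \frac{\left(-1\right) 1901939 + 353096}{301739 + 592410} = -3 + \frac{-1901939 + 353096}{894149} = -3 - \frac{1548843}{894149} = - \frac{4231290}{894149} \approx -4.7322$)
$\frac{1167894}{V{\left(d \right)} + T} = \frac{1167894}{447 - \frac{4231290}{894149}} = \frac{1167894}{\frac{395453313}{894149}} = 1167894 \cdot \frac{894149}{395453313} = \frac{116030139134}{43939257}$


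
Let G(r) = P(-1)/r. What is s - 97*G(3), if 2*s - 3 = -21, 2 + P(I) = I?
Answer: 88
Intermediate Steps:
P(I) = -2 + I
s = -9 (s = 3/2 + (½)*(-21) = 3/2 - 21/2 = -9)
G(r) = -3/r (G(r) = (-2 - 1)/r = -3/r)
s - 97*G(3) = -9 - (-291)/3 = -9 - 97*(-1) = -9 + 97 = 88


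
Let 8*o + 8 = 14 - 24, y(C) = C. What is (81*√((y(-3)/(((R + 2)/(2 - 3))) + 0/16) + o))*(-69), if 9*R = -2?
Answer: -16767*I/4 ≈ -4191.8*I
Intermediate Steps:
o = -9/4 (o = -1 + (14 - 24)/8 = -1 + (⅛)*(-10) = -1 - 5/4 = -9/4 ≈ -2.2500)
R = -2/9 (R = (⅑)*(-2) = -2/9 ≈ -0.22222)
(81*√((y(-3)/(((R + 2)/(2 - 3))) + 0/16) + o))*(-69) = (81*√((-3*(2 - 3)/(-2/9 + 2) + 0/16) - 9/4))*(-69) = (81*√((-3/((16/9)/(-1)) + 0*(1/16)) - 9/4))*(-69) = (81*√((-3/((16/9)*(-1)) + 0) - 9/4))*(-69) = (81*√((-3/(-16/9) + 0) - 9/4))*(-69) = (81*√((-3*(-9/16) + 0) - 9/4))*(-69) = (81*√((27/16 + 0) - 9/4))*(-69) = (81*√(27/16 - 9/4))*(-69) = (81*√(-9/16))*(-69) = (81*(3*I/4))*(-69) = (243*I/4)*(-69) = -16767*I/4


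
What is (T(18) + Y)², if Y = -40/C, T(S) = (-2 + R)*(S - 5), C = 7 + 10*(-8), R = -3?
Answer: 22137025/5329 ≈ 4154.1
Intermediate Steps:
C = -73 (C = 7 - 80 = -73)
T(S) = 25 - 5*S (T(S) = (-2 - 3)*(S - 5) = -5*(-5 + S) = 25 - 5*S)
Y = 40/73 (Y = -40/(-73) = -40*(-1/73) = 40/73 ≈ 0.54795)
(T(18) + Y)² = ((25 - 5*18) + 40/73)² = ((25 - 90) + 40/73)² = (-65 + 40/73)² = (-4705/73)² = 22137025/5329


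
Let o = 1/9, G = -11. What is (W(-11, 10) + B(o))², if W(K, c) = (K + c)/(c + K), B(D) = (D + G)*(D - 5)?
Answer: 19298449/6561 ≈ 2941.4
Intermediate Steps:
o = ⅑ (o = 1*(⅑) = ⅑ ≈ 0.11111)
B(D) = (-11 + D)*(-5 + D) (B(D) = (D - 11)*(D - 5) = (-11 + D)*(-5 + D))
W(K, c) = 1 (W(K, c) = (K + c)/(K + c) = 1)
(W(-11, 10) + B(o))² = (1 + (55 + (⅑)² - 16*⅑))² = (1 + (55 + 1/81 - 16/9))² = (1 + 4312/81)² = (4393/81)² = 19298449/6561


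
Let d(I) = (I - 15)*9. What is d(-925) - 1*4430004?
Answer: -4438464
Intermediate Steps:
d(I) = -135 + 9*I (d(I) = (-15 + I)*9 = -135 + 9*I)
d(-925) - 1*4430004 = (-135 + 9*(-925)) - 1*4430004 = (-135 - 8325) - 4430004 = -8460 - 4430004 = -4438464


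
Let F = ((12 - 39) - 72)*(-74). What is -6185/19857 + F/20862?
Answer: 913384/23014263 ≈ 0.039688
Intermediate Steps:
F = 7326 (F = (-27 - 72)*(-74) = -99*(-74) = 7326)
-6185/19857 + F/20862 = -6185/19857 + 7326/20862 = -6185*1/19857 + 7326*(1/20862) = -6185/19857 + 407/1159 = 913384/23014263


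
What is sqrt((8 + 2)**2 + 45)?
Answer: sqrt(145) ≈ 12.042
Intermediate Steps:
sqrt((8 + 2)**2 + 45) = sqrt(10**2 + 45) = sqrt(100 + 45) = sqrt(145)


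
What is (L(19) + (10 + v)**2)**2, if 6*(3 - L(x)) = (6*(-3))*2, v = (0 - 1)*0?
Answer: 11881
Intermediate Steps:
v = 0 (v = -1*0 = 0)
L(x) = 9 (L(x) = 3 - 6*(-3)*2/6 = 3 - (-3)*2 = 3 - 1/6*(-36) = 3 + 6 = 9)
(L(19) + (10 + v)**2)**2 = (9 + (10 + 0)**2)**2 = (9 + 10**2)**2 = (9 + 100)**2 = 109**2 = 11881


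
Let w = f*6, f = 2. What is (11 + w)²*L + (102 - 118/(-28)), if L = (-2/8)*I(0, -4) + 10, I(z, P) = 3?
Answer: 139985/28 ≈ 4999.5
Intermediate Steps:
L = 37/4 (L = -2/8*3 + 10 = -2*⅛*3 + 10 = -¼*3 + 10 = -¾ + 10 = 37/4 ≈ 9.2500)
w = 12 (w = 2*6 = 12)
(11 + w)²*L + (102 - 118/(-28)) = (11 + 12)²*(37/4) + (102 - 118/(-28)) = 23²*(37/4) + (102 - 118*(-1/28)) = 529*(37/4) + (102 + 59/14) = 19573/4 + 1487/14 = 139985/28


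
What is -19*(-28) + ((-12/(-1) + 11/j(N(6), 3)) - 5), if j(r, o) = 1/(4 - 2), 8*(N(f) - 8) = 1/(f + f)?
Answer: 561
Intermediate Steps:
N(f) = 8 + 1/(16*f) (N(f) = 8 + 1/(8*(f + f)) = 8 + 1/(8*((2*f))) = 8 + (1/(2*f))/8 = 8 + 1/(16*f))
j(r, o) = 1/2
-19*(-28) + ((-12/(-1) + 11/j(N(6), 3)) - 5) = -19*(-28) + ((-12/(-1) + 11/(1/2)) - 5) = 532 + ((-12*(-1) + 11*2) - 5) = 532 + ((12 + 22) - 5) = 532 + (34 - 5) = 532 + 29 = 561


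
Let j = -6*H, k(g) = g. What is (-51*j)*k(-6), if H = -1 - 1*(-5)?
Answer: -7344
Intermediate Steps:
H = 4 (H = -1 + 5 = 4)
j = -24 (j = -6*4 = -24)
(-51*j)*k(-6) = -51*(-24)*(-6) = 1224*(-6) = -7344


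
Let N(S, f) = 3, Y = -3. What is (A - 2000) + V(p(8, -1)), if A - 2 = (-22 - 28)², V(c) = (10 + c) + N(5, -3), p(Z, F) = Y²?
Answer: 524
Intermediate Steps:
p(Z, F) = 9 (p(Z, F) = (-3)² = 9)
V(c) = 13 + c (V(c) = (10 + c) + 3 = 13 + c)
A = 2502 (A = 2 + (-22 - 28)² = 2 + (-50)² = 2 + 2500 = 2502)
(A - 2000) + V(p(8, -1)) = (2502 - 2000) + (13 + 9) = 502 + 22 = 524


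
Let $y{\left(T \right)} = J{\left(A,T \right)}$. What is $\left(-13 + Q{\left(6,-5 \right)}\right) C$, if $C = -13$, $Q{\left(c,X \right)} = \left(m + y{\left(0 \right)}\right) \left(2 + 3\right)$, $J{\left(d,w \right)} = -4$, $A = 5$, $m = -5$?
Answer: $754$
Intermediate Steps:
$y{\left(T \right)} = -4$
$Q{\left(c,X \right)} = -45$ ($Q{\left(c,X \right)} = \left(-5 - 4\right) \left(2 + 3\right) = \left(-9\right) 5 = -45$)
$\left(-13 + Q{\left(6,-5 \right)}\right) C = \left(-13 - 45\right) \left(-13\right) = \left(-58\right) \left(-13\right) = 754$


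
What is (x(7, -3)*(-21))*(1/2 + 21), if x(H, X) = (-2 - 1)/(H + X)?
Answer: 2709/8 ≈ 338.63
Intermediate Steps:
x(H, X) = -3/(H + X)
(x(7, -3)*(-21))*(1/2 + 21) = (-3/(7 - 3)*(-21))*(1/2 + 21) = (-3/4*(-21))*(½ + 21) = (-3*¼*(-21))*(43/2) = -¾*(-21)*(43/2) = (63/4)*(43/2) = 2709/8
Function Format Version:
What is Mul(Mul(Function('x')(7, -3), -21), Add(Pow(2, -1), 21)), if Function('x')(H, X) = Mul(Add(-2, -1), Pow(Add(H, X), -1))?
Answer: Rational(2709, 8) ≈ 338.63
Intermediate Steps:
Function('x')(H, X) = Mul(-3, Pow(Add(H, X), -1))
Mul(Mul(Function('x')(7, -3), -21), Add(Pow(2, -1), 21)) = Mul(Mul(Mul(-3, Pow(Add(7, -3), -1)), -21), Add(Pow(2, -1), 21)) = Mul(Mul(Mul(-3, Pow(4, -1)), -21), Add(Rational(1, 2), 21)) = Mul(Mul(Mul(-3, Rational(1, 4)), -21), Rational(43, 2)) = Mul(Mul(Rational(-3, 4), -21), Rational(43, 2)) = Mul(Rational(63, 4), Rational(43, 2)) = Rational(2709, 8)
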